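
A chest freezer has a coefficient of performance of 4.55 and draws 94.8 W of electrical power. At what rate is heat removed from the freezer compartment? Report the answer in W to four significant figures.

Q̇_C = COP × Ẇ = 4.55 × 94.80 = 431.3 W.

431.3 W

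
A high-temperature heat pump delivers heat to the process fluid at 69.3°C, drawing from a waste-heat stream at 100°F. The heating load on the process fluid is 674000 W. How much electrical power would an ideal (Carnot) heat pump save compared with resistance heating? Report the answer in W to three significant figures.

612000 W

In absolute terms T_C = 310.93 K and T_H = 342.45 K, so ΔT = 31.52 K.
COP_Carnot = T_H/ΔT = 342.45/31.52 = 10.86.
Resistance heating needs Ẇ_res = Q̇_H = 674000 W; the reversible heat pump needs only Ẇ_hp = Q̇_H/COP = 62040 W.
Saving = 674000 − 62040 = 612000 W.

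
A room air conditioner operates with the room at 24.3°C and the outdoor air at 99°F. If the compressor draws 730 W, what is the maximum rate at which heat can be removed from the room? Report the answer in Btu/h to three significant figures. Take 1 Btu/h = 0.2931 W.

57300 Btu/h

In absolute terms T_C = 297.45 K and T_H = 310.37 K, so ΔT = 12.92 K.
COP_Carnot = T_C/ΔT = 297.45/12.92 = 23.02.
Q̇_max = COP_Carnot × Ẇ = 23.02 × 730.0 W = 16800 W = 57330 Btu/h.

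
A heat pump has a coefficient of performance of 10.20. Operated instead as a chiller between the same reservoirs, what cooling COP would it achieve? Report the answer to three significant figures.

9.20

Since Q_H = Q_C + W for any cycle, COP_R = Q_C/W = Q_H/W − 1.
COP_R = 10.20 − 1 = 9.20.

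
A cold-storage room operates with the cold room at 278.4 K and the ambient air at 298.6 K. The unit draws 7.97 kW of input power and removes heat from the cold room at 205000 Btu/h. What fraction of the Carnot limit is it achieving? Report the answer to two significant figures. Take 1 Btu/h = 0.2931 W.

0.55

Converting, Q̇_C = 205000 Btu/h = 60.09 kW, so COP_actual = Q̇_C/Ẇ = 60.09/7.970 = 7.539.
The reservoir spacing is ΔT = 298.6 − 278.4 = 20.20 K.
COP_Carnot = T_C/ΔT = 278.40/20.20 = 13.78.
η_II = COP_actual/COP_Carnot = 7.539/13.78 = 0.5470.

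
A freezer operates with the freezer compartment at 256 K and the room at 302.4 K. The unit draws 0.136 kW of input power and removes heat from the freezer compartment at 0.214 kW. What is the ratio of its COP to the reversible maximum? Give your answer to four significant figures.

0.2852

COP_actual = Q̇_C/Ẇ = 0.2140/0.1360 = 1.574.
The reservoir spacing is ΔT = 302.4 − 256 = 46.40 K.
COP_Carnot = T_C/ΔT = 256.00/46.40 = 5.517.
η_II = COP_actual/COP_Carnot = 1.574/5.517 = 0.2852.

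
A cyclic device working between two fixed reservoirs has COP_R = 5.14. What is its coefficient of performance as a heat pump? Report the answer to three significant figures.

The first law on one cycle gives Q_H = Q_C + W, so Q_H/W = Q_C/W + 1.
COP_HP = COP_R + 1 = 5.14 + 1 = 6.14.

6.14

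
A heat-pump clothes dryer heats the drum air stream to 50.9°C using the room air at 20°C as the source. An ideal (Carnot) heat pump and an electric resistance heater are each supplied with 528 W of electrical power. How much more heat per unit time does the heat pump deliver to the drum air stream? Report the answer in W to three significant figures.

In absolute terms T_C = 293.15 K and T_H = 324.05 K, so ΔT = 30.90 K.
COP_Carnot = T_H/ΔT = 324.05/30.90 = 10.49.
The heat pump delivers Q̇_H = COP × Ẇ = 5537 W; the resistance heater delivers Ẇ = 528.0 W.
Extra = (COP − 1)·Ẇ = 5009 W.

5010 W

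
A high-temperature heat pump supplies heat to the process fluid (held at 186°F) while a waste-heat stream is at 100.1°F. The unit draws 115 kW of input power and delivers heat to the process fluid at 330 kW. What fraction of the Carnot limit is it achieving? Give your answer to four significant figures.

0.3818

COP_actual = Q̇_H/Ẇ = 330.0/115.0 = 2.870.
In absolute terms T_C = 310.98 K and T_H = 358.71 K, so ΔT = 47.72 K.
COP_Carnot = T_H/ΔT = 358.71/47.72 = 7.517.
η_II = COP_actual/COP_Carnot = 2.870/7.517 = 0.3818.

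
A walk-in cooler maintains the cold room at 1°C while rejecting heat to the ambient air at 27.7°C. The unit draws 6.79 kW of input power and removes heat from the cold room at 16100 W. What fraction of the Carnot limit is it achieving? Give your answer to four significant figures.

Converting, Q̇_C = 16100 W = 16.10 kW, so COP_actual = Q̇_C/Ẇ = 16.10/6.790 = 2.371.
In absolute terms T_C = 274.15 K and T_H = 300.85 K, so ΔT = 26.70 K.
COP_Carnot = T_C/ΔT = 274.15/26.70 = 10.27.
η_II = COP_actual/COP_Carnot = 2.371/10.27 = 0.2309.

0.2309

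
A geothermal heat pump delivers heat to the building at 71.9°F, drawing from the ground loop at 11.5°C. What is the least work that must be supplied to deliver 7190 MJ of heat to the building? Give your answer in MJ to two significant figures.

260 MJ

In absolute terms T_C = 284.65 K and T_H = 295.32 K, so ΔT = 10.67 K.
The reversible limit is COP_HP = T_H/ΔT = 27.69, so W_min = Q_H/COP = Q_H·ΔT/T_H.
W_min = 7190 × 10.67/295.32 = 259.7 MJ.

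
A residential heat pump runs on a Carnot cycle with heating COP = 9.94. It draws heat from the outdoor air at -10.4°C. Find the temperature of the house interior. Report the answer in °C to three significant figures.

19.0 °C

COP_HP = T_H/(T_H − T_C) rearranges to T_H = COP·T_C/(COP − 1).
With T_C = 262.75 K, T_H = 9.94 × 262.75/8.940 = 292.14 K.
Converting, 292.14 K = 18.99°C.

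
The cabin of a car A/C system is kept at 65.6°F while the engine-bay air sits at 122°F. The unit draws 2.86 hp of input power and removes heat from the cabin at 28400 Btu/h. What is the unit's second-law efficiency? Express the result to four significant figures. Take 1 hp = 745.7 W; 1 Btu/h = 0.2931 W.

0.4191

Converting, Q̇_C = 28400 Btu/h = 11.16 hp, so COP_actual = Q̇_C/Ẇ = 11.16/2.860 = 3.903.
In absolute terms T_C = 291.82 K and T_H = 323.15 K, so ΔT = 31.33 K.
COP_Carnot = T_C/ΔT = 291.82/31.33 = 9.313.
η_II = COP_actual/COP_Carnot = 3.903/9.313 = 0.4191.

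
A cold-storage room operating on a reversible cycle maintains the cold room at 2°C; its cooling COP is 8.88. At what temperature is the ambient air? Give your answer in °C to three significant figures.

COP_R = T_C/(T_H − T_C) gives T_H − T_C = T_C/COP.
With T_C = 275.15 K, T_H = 275.15 × (1 + 1/8.88) = 306.14 K.
Converting, 306.14 K = 32.99°C.

33.0 °C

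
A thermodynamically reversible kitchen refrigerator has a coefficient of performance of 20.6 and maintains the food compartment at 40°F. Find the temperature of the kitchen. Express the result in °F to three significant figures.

COP_R = T_C/(T_H − T_C) gives T_H − T_C = T_C/COP.
With T_C = 277.59 K, T_H = 277.59 × (1 + 1/20.6) = 291.07 K.
Converting, 291.07 K = 64.26°F.

64.3 °F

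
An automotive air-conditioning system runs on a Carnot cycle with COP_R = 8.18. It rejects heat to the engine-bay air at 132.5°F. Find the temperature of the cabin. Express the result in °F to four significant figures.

For a Carnot refrigerator COP_R = T_C/(T_H − T_C), so T_C = COP·T_H/(1 + COP).
With T_H = 328.98 K, T_C = 8.18 × 328.98/9.180 = 293.15 K.
Converting, 293.15 K = 67.99°F.

67.99 °F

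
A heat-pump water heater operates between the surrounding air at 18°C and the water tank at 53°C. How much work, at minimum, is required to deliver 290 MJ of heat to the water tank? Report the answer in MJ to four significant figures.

In absolute terms T_C = 291.15 K and T_H = 326.15 K, so ΔT = 35.00 K.
The reversible limit is COP_HP = T_H/ΔT = 9.319, so W_min = Q_H/COP = Q_H·ΔT/T_H.
W_min = 290.0 × 35.00/326.15 = 31.12 MJ.

31.12 MJ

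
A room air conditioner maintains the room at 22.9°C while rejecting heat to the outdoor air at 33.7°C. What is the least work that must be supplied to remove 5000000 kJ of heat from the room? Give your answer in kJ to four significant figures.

182400 kJ

In absolute terms T_C = 296.05 K and T_H = 306.85 K, so ΔT = 10.80 K.
The reversible limit is COP_R = T_C/ΔT = 27.41, so W_min = Q_C/COP = Q_C·ΔT/T_C.
W_min = 5000000 × 10.80/296.05 = 182400 kJ.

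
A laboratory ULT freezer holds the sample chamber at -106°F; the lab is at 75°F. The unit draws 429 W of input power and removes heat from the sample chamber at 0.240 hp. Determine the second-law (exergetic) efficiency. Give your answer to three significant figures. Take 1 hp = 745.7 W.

0.214

Converting, Q̇_C = 0.2400 hp = 179.0 W, so COP_actual = Q̇_C/Ẇ = 179.0/429.0 = 0.4172.
In absolute terms T_C = 196.48 K and T_H = 297.04 K, so ΔT = 100.6 K.
COP_Carnot = T_C/ΔT = 196.48/100.6 = 1.954.
η_II = COP_actual/COP_Carnot = 0.4172/1.954 = 0.2135.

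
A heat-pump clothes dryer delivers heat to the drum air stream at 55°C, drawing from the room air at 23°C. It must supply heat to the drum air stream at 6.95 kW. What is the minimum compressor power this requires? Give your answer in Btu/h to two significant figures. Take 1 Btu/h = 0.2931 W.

In absolute terms T_C = 296.15 K and T_H = 328.15 K, so ΔT = 32.00 K.
COP_Carnot = T_H/ΔT = 328.15/32.00 = 10.25.
Ẇ_min = Q̇/COP_Carnot = 6.950/10.25 = 0.6777 kW = 2312 Btu/h.

2300 Btu/h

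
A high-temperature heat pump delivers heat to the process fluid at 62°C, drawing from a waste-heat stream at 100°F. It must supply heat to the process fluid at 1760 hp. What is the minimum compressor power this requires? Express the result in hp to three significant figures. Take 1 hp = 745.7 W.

In absolute terms T_C = 310.93 K and T_H = 335.15 K, so ΔT = 24.22 K.
COP_Carnot = T_H/ΔT = 335.15/24.22 = 13.84.
Ẇ_min = Q̇/COP_Carnot = 1760/13.84 = 127.2 hp.

127 hp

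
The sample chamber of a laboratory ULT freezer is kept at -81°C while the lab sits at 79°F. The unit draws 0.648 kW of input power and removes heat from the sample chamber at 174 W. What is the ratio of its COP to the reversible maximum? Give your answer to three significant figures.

Converting, Q̇_C = 174.0 W = 0.1740 kW, so COP_actual = Q̇_C/Ẇ = 0.1740/0.6480 = 0.2685.
In absolute terms T_C = 192.15 K and T_H = 299.26 K, so ΔT = 107.1 K.
COP_Carnot = T_C/ΔT = 192.15/107.1 = 1.794.
η_II = COP_actual/COP_Carnot = 0.2685/1.794 = 0.1497.

0.150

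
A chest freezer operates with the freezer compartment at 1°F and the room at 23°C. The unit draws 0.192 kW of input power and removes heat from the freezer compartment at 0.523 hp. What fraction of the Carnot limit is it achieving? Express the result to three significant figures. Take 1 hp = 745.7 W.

Converting, Q̇_C = 0.5230 hp = 0.3900 kW, so COP_actual = Q̇_C/Ẇ = 0.3900/0.1920 = 2.031.
In absolute terms T_C = 255.93 K and T_H = 296.15 K, so ΔT = 40.22 K.
COP_Carnot = T_C/ΔT = 255.93/40.22 = 6.363.
η_II = COP_actual/COP_Carnot = 2.031/6.363 = 0.3192.

0.319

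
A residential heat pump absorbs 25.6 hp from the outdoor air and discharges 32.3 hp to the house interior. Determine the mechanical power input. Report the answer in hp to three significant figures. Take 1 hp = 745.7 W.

6.70 hp

For a cyclic device the first law requires Q̇_H = Q̇_C + Ẇ.
Ẇ = Q̇_H − Q̇_C = 6.700 hp.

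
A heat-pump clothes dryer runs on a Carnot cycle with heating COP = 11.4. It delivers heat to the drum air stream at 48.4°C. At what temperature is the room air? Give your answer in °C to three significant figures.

COP_HP = T_H/(T_H − T_C) gives T_H − T_C = T_H/COP.
With T_H = 321.55 K, T_C = 321.55 × (1 − 1/11.4) = 293.34 K.
Converting, 293.34 K = 20.19°C.

20.2 °C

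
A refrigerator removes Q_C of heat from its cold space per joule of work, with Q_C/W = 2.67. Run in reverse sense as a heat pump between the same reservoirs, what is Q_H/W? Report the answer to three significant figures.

The first law on one cycle gives Q_H = Q_C + W, so Q_H/W = Q_C/W + 1.
COP_HP = COP_R + 1 = 2.67 + 1 = 3.67.

3.67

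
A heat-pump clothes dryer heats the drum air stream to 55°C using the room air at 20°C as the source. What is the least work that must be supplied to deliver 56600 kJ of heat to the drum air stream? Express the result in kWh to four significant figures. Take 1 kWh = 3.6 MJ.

1.677 kWh

In absolute terms T_C = 293.15 K and T_H = 328.15 K, so ΔT = 35.00 K.
The reversible limit is COP_HP = T_H/ΔT = 9.376, so W_min = Q_H/COP = Q_H·ΔT/T_H.
W_min = 56600 × 35.00/328.15 = 6037 kJ = 1.677 kWh.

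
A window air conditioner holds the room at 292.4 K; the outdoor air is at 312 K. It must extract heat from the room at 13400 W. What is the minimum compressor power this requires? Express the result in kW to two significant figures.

0.90 kW

The reservoir spacing is ΔT = 312 − 292.4 = 19.60 K.
COP_Carnot = T_C/ΔT = 292.40/19.60 = 14.92.
Ẇ_min = Q̇/COP_Carnot = 13400/14.92 = 898.2 W = 0.8982 kW.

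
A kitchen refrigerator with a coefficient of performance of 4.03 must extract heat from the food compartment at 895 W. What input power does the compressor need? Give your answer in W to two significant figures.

Ẇ = Q̇_C/COP = 895.0/4.03 = 222.1 W.

220 W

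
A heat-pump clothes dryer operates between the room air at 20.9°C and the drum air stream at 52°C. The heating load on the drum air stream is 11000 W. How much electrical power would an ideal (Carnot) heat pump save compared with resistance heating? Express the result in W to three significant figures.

9950 W

In absolute terms T_C = 294.05 K and T_H = 325.15 K, so ΔT = 31.10 K.
COP_Carnot = T_H/ΔT = 325.15/31.10 = 10.45.
Resistance heating needs Ẇ_res = Q̇_H = 11000 W; the reversible heat pump needs only Ẇ_hp = Q̇_H/COP = 1052 W.
Saving = 11000 − 1052 = 9948 W.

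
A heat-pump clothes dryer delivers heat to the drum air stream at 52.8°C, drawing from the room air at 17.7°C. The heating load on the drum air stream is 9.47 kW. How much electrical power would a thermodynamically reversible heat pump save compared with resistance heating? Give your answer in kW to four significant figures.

8.450 kW

In absolute terms T_C = 290.85 K and T_H = 325.95 K, so ΔT = 35.10 K.
COP_Carnot = T_H/ΔT = 325.95/35.10 = 9.286.
Resistance heating needs Ẇ_res = Q̇_H = 9.470 kW; the reversible heat pump needs only Ẇ_hp = Q̇_H/COP = 1.020 kW.
Saving = 9.470 − 1.020 = 8.450 kW.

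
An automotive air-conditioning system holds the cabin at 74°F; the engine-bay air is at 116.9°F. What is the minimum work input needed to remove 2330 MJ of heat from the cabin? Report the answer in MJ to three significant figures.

187 MJ

In absolute terms T_C = 296.48 K and T_H = 320.32 K, so ΔT = 23.83 K.
The reversible limit is COP_R = T_C/ΔT = 12.44, so W_min = Q_C/COP = Q_C·ΔT/T_C.
W_min = 2330 × 23.83/296.48 = 187.3 MJ.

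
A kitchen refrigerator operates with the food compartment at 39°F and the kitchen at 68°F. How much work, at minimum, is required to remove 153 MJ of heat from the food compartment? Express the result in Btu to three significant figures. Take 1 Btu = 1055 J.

In absolute terms T_C = 277.04 K and T_H = 293.15 K, so ΔT = 16.11 K.
The reversible limit is COP_R = T_C/ΔT = 17.20, so W_min = Q_C/COP = Q_C·ΔT/T_C.
W_min = 153.0 × 16.11/277.04 = 8.898 MJ = 8434 Btu.

8430 Btu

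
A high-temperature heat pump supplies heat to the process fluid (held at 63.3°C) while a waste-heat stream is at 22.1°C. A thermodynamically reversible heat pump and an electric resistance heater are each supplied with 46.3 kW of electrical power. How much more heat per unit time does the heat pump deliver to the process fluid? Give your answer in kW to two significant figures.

330 kW

In absolute terms T_C = 295.25 K and T_H = 336.45 K, so ΔT = 41.20 K.
COP_Carnot = T_H/ΔT = 336.45/41.20 = 8.166.
The heat pump delivers Q̇_H = COP × Ẇ = 378.1 kW; the resistance heater delivers Ẇ = 46.30 kW.
Extra = (COP − 1)·Ẇ = 331.8 kW.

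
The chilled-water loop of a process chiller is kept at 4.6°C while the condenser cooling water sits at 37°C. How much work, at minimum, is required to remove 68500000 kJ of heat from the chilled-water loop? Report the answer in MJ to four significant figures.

7991 MJ

In absolute terms T_C = 277.75 K and T_H = 310.15 K, so ΔT = 32.40 K.
The reversible limit is COP_R = T_C/ΔT = 8.573, so W_min = Q_C/COP = Q_C·ΔT/T_C.
W_min = 68500000 × 32.40/277.75 = 7991000 kJ = 7991 MJ.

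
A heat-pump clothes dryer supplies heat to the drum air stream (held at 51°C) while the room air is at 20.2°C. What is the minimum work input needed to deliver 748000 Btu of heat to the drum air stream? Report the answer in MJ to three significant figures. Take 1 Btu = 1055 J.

75.0 MJ

In absolute terms T_C = 293.35 K and T_H = 324.15 K, so ΔT = 30.80 K.
The reversible limit is COP_HP = T_H/ΔT = 10.52, so W_min = Q_H/COP = Q_H·ΔT/T_H.
W_min = 748000 × 30.80/324.15 = 71070 Btu = 74.98 MJ.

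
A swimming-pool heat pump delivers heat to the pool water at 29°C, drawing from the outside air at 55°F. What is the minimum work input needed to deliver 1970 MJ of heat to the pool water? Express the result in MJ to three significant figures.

In absolute terms T_C = 285.93 K and T_H = 302.15 K, so ΔT = 16.22 K.
The reversible limit is COP_HP = T_H/ΔT = 18.63, so W_min = Q_H/COP = Q_H·ΔT/T_H.
W_min = 1970 × 16.22/302.15 = 105.8 MJ.

106 MJ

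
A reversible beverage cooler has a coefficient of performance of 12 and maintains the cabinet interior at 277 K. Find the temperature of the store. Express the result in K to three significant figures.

COP_R = T_C/(T_H − T_C) gives T_H − T_C = T_C/COP.
With T_C = 277.00 K, T_H = 277.00 × (1 + 1/12) = 300.08 K.

300 K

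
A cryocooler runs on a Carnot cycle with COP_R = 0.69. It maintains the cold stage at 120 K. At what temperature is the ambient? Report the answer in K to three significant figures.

294 K

COP_R = T_C/(T_H − T_C) gives T_H − T_C = T_C/COP.
With T_C = 120.00 K, T_H = 120.00 × (1 + 1/0.69) = 293.91 K.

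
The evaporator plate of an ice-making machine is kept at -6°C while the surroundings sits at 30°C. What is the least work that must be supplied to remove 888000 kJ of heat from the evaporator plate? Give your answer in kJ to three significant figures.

120000 kJ

In absolute terms T_C = 267.15 K and T_H = 303.15 K, so ΔT = 36.00 K.
The reversible limit is COP_R = T_C/ΔT = 7.421, so W_min = Q_C/COP = Q_C·ΔT/T_C.
W_min = 888000 × 36.00/267.15 = 119700 kJ.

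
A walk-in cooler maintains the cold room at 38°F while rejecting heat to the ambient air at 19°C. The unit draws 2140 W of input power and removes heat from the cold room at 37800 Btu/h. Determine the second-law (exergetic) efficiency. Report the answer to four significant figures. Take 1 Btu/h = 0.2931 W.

Converting, Q̇_C = 37800 Btu/h = 11080 W, so COP_actual = Q̇_C/Ẇ = 11080/2140 = 5.177.
In absolute terms T_C = 276.48 K and T_H = 292.15 K, so ΔT = 15.67 K.
COP_Carnot = T_C/ΔT = 276.48/15.67 = 17.65.
η_II = COP_actual/COP_Carnot = 5.177/17.65 = 0.2934.

0.2934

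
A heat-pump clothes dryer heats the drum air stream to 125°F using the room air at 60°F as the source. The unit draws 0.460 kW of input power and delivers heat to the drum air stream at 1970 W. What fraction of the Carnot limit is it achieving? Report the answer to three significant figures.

0.476

Converting, Q̇_H = 1970 W = 1.970 kW, so COP_actual = Q̇_H/Ẇ = 1.970/0.4600 = 4.283.
In absolute terms T_C = 288.71 K and T_H = 324.82 K, so ΔT = 36.11 K.
COP_Carnot = T_H/ΔT = 324.82/36.11 = 8.995.
η_II = COP_actual/COP_Carnot = 4.283/8.995 = 0.4761.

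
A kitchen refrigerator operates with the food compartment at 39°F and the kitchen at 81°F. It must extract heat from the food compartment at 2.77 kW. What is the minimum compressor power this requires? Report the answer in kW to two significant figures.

In absolute terms T_C = 277.04 K and T_H = 300.37 K, so ΔT = 23.33 K.
COP_Carnot = T_C/ΔT = 277.04/23.33 = 11.87.
Ẇ_min = Q̇/COP_Carnot = 2.770/11.87 = 0.2333 kW.

0.23 kW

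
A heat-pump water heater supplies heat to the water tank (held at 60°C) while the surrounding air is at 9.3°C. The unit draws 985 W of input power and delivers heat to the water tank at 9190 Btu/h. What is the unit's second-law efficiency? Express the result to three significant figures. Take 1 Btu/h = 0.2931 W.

0.416

Converting, Q̇_H = 9190 Btu/h = 2694 W, so COP_actual = Q̇_H/Ẇ = 2694/985.0 = 2.735.
In absolute terms T_C = 282.45 K and T_H = 333.15 K, so ΔT = 50.70 K.
COP_Carnot = T_H/ΔT = 333.15/50.70 = 6.571.
η_II = COP_actual/COP_Carnot = 2.735/6.571 = 0.4162.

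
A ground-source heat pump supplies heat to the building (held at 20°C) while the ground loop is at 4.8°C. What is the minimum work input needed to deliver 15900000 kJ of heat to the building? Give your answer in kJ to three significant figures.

824000 kJ

In absolute terms T_C = 277.95 K and T_H = 293.15 K, so ΔT = 15.20 K.
The reversible limit is COP_HP = T_H/ΔT = 19.29, so W_min = Q_H/COP = Q_H·ΔT/T_H.
W_min = 15900000 × 15.20/293.15 = 824400 kJ.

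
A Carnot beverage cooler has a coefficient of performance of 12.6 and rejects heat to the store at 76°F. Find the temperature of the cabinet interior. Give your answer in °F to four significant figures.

For a Carnot refrigerator COP_R = T_C/(T_H − T_C), so T_C = COP·T_H/(1 + COP).
With T_H = 297.59 K, T_C = 12.6 × 297.59/13.60 = 275.71 K.
Converting, 275.71 K = 36.61°F.

36.61 °F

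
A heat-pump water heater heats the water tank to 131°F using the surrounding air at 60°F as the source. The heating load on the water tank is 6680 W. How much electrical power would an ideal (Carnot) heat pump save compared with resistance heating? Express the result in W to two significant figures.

5900 W

In absolute terms T_C = 288.71 K and T_H = 328.15 K, so ΔT = 39.44 K.
COP_Carnot = T_H/ΔT = 328.15/39.44 = 8.319.
Resistance heating needs Ẇ_res = Q̇_H = 6680 W; the reversible heat pump needs only Ẇ_hp = Q̇_H/COP = 803.0 W.
Saving = 6680 − 803.0 = 5877 W.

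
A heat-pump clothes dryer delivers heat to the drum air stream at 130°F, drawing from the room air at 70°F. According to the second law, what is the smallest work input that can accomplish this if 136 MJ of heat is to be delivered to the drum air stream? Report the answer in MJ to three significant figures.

In absolute terms T_C = 294.26 K and T_H = 327.59 K, so ΔT = 33.33 K.
The reversible limit is COP_HP = T_H/ΔT = 9.828, so W_min = Q_H/COP = Q_H·ΔT/T_H.
W_min = 136.0 × 33.33/327.59 = 13.84 MJ.

13.8 MJ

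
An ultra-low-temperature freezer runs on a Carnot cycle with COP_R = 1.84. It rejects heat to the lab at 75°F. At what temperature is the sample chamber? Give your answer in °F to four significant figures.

-113.3 °F

For a Carnot refrigerator COP_R = T_C/(T_H − T_C), so T_C = COP·T_H/(1 + COP).
With T_H = 297.04 K, T_C = 1.84 × 297.04/2.840 = 192.45 K.
Converting, 192.45 K = -113.26°F.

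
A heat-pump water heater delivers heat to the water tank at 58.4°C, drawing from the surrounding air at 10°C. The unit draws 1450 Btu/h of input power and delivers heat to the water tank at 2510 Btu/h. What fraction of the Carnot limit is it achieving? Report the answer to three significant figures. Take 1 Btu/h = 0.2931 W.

COP_actual = Q̇_H/Ẇ = 2510/1450 = 1.731.
In absolute terms T_C = 283.15 K and T_H = 331.55 K, so ΔT = 48.40 K.
COP_Carnot = T_H/ΔT = 331.55/48.40 = 6.850.
η_II = COP_actual/COP_Carnot = 1.731/6.850 = 0.2527.

0.253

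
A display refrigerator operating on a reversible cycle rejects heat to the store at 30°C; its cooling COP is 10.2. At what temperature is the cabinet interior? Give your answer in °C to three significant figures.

2.93 °C

For a Carnot refrigerator COP_R = T_C/(T_H − T_C), so T_C = COP·T_H/(1 + COP).
With T_H = 303.15 K, T_C = 10.2 × 303.15/11.20 = 276.08 K.
Converting, 276.08 K = 2.93°C.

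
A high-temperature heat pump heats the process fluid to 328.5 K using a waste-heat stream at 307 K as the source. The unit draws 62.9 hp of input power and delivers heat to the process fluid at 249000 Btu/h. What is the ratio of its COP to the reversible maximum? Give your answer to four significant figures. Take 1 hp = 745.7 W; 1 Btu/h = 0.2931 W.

Converting, Q̇_H = 249000 Btu/h = 97.87 hp, so COP_actual = Q̇_H/Ẇ = 97.87/62.90 = 1.556.
The reservoir spacing is ΔT = 328.5 − 307 = 21.50 K.
COP_Carnot = T_H/ΔT = 328.50/21.50 = 15.28.
η_II = COP_actual/COP_Carnot = 1.556/15.28 = 0.1018.

0.1018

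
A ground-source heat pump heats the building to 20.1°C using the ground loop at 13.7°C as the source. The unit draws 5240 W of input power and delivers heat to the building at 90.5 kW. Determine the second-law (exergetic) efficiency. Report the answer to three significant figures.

Converting, Q̇_H = 90.50 kW = 90500 W, so COP_actual = Q̇_H/Ẇ = 90500/5240 = 17.27.
In absolute terms T_C = 286.85 K and T_H = 293.25 K, so ΔT = 6.400 K.
COP_Carnot = T_H/ΔT = 293.25/6.400 = 45.82.
η_II = COP_actual/COP_Carnot = 17.27/45.82 = 0.3769.

0.377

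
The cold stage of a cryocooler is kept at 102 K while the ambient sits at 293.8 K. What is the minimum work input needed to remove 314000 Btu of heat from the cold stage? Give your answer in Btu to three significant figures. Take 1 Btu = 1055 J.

The reservoir spacing is ΔT = 293.8 − 102 = 191.8 K.
The reversible limit is COP_R = T_C/ΔT = 0.5318, so W_min = Q_C/COP = Q_C·ΔT/T_C.
W_min = 314000 × 191.8/102.00 = 590400 Btu.

590000 Btu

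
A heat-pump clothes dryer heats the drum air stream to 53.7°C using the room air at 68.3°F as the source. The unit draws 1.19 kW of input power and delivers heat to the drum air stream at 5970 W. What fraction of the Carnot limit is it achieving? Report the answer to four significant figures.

0.5147

Converting, Q̇_H = 5970 W = 5.970 kW, so COP_actual = Q̇_H/Ẇ = 5.970/1.190 = 5.017.
In absolute terms T_C = 293.32 K and T_H = 326.85 K, so ΔT = 33.53 K.
COP_Carnot = T_H/ΔT = 326.85/33.53 = 9.747.
η_II = COP_actual/COP_Carnot = 5.017/9.747 = 0.5147.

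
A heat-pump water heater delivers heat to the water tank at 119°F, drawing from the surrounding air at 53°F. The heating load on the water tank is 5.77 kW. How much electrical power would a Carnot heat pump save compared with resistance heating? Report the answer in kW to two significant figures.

In absolute terms T_C = 284.82 K and T_H = 321.48 K, so ΔT = 36.67 K.
COP_Carnot = T_H/ΔT = 321.48/36.67 = 8.768.
Resistance heating needs Ẇ_res = Q̇_H = 5.770 kW; the reversible heat pump needs only Ẇ_hp = Q̇_H/COP = 0.6581 kW.
Saving = 5.770 − 0.6581 = 5.112 kW.

5.1 kW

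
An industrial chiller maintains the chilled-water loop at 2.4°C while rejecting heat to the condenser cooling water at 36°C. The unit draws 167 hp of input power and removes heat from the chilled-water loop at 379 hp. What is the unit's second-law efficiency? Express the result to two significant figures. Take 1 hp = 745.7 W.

COP_actual = Q̇_C/Ẇ = 379.0/167.0 = 2.269.
In absolute terms T_C = 275.55 K and T_H = 309.15 K, so ΔT = 33.60 K.
COP_Carnot = T_C/ΔT = 275.55/33.60 = 8.201.
η_II = COP_actual/COP_Carnot = 2.269/8.201 = 0.2767.

0.28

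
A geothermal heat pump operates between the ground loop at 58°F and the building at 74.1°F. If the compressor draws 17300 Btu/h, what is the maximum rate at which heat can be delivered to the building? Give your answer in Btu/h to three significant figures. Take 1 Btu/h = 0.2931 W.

In absolute terms T_C = 287.59 K and T_H = 296.54 K, so ΔT = 8.944 K.
COP_Carnot = T_H/ΔT = 296.54/8.944 = 33.15.
Q̇_max = COP_Carnot × Ẇ = 33.15 × 17300 Btu/h = 573600 Btu/h.

574000 Btu/h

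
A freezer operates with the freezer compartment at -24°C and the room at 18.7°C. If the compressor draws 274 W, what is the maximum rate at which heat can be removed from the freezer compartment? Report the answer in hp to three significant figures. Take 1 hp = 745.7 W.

2.14 hp

In absolute terms T_C = 249.15 K and T_H = 291.85 K, so ΔT = 42.70 K.
COP_Carnot = T_C/ΔT = 249.15/42.70 = 5.835.
Q̇_max = COP_Carnot × Ẇ = 5.835 × 274.0 W = 1599 W = 2.144 hp.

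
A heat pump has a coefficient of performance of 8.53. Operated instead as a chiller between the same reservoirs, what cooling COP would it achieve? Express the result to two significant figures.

7.5

Since Q_H = Q_C + W for any cycle, COP_R = Q_C/W = Q_H/W − 1.
COP_R = 8.53 − 1 = 7.53.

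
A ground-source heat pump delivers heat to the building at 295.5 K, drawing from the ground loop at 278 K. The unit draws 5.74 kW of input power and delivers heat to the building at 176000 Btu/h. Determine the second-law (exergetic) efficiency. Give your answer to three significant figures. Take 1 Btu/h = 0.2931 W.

0.532

Converting, Q̇_H = 176000 Btu/h = 51.59 kW, so COP_actual = Q̇_H/Ẇ = 51.59/5.740 = 8.987.
The reservoir spacing is ΔT = 295.5 − 278 = 17.50 K.
COP_Carnot = T_H/ΔT = 295.50/17.50 = 16.89.
η_II = COP_actual/COP_Carnot = 8.987/16.89 = 0.5322.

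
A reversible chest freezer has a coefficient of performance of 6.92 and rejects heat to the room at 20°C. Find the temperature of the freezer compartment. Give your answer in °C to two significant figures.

-17 °C

For a Carnot refrigerator COP_R = T_C/(T_H − T_C), so T_C = COP·T_H/(1 + COP).
With T_H = 293.15 K, T_C = 6.92 × 293.15/7.920 = 256.14 K.
Converting, 256.14 K = -17.01°C.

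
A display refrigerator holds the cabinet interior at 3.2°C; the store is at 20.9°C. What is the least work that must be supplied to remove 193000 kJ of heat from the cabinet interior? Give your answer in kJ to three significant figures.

In absolute terms T_C = 276.35 K and T_H = 294.05 K, so ΔT = 17.70 K.
The reversible limit is COP_R = T_C/ΔT = 15.61, so W_min = Q_C/COP = Q_C·ΔT/T_C.
W_min = 193000 × 17.70/276.35 = 12360 kJ.

12400 kJ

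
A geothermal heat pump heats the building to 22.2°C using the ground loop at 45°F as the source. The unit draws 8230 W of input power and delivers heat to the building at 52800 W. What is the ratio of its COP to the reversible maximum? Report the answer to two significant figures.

0.33

COP_actual = Q̇_H/Ẇ = 52800/8230 = 6.416.
In absolute terms T_C = 280.37 K and T_H = 295.35 K, so ΔT = 14.98 K.
COP_Carnot = T_H/ΔT = 295.35/14.98 = 19.72.
η_II = COP_actual/COP_Carnot = 6.416/19.72 = 0.3253.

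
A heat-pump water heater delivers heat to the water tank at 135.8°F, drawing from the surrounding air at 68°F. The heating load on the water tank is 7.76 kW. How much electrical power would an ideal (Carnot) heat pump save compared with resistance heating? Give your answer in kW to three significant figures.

6.88 kW

In absolute terms T_C = 293.15 K and T_H = 330.82 K, so ΔT = 37.67 K.
COP_Carnot = T_H/ΔT = 330.82/37.67 = 8.783.
Resistance heating needs Ẇ_res = Q̇_H = 7.760 kW; the reversible heat pump needs only Ẇ_hp = Q̇_H/COP = 0.8836 kW.
Saving = 7.760 − 0.8836 = 6.876 kW.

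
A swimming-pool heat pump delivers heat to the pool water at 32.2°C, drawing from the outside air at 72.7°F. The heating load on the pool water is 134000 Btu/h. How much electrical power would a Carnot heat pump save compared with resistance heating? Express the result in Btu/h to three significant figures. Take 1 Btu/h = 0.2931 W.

130000 Btu/h

In absolute terms T_C = 295.76 K and T_H = 305.35 K, so ΔT = 9.589 K.
COP_Carnot = T_H/ΔT = 305.35/9.589 = 31.84.
Resistance heating needs Ẇ_res = Q̇_H = 134000 Btu/h; the reversible heat pump needs only Ẇ_hp = Q̇_H/COP = 4208 Btu/h.
Saving = 134000 − 4208 = 129800 Btu/h.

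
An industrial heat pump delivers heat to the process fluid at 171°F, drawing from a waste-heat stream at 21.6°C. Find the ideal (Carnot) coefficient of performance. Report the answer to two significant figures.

In absolute terms T_C = 294.75 K and T_H = 350.37 K, so ΔT = 55.62 K.
For a reversible cycle, COP_Carnot = T_H/ΔT = 350.37/55.62 = 6.299.

6.3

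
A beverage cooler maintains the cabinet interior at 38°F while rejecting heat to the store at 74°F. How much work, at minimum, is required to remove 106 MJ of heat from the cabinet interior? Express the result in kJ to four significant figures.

In absolute terms T_C = 276.48 K and T_H = 296.48 K, so ΔT = 20.00 K.
The reversible limit is COP_R = T_C/ΔT = 13.82, so W_min = Q_C/COP = Q_C·ΔT/T_C.
W_min = 106.0 × 20.00/276.48 = 7.668 MJ = 7668 kJ.

7668 kJ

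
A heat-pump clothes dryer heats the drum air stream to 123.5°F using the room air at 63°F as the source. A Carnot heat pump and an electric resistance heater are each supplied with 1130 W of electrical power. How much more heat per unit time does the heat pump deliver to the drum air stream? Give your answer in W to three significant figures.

9760 W

In absolute terms T_C = 290.37 K and T_H = 323.98 K, so ΔT = 33.61 K.
COP_Carnot = T_H/ΔT = 323.98/33.61 = 9.639.
The heat pump delivers Q̇_H = COP × Ẇ = 10890 W; the resistance heater delivers Ẇ = 1130 W.
Extra = (COP − 1)·Ẇ = 9762 W.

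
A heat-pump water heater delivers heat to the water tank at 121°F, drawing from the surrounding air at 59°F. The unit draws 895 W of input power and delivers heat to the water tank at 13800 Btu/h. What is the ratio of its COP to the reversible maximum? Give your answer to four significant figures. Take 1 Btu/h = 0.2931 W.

0.4825

Converting, Q̇_H = 13800 Btu/h = 4045 W, so COP_actual = Q̇_H/Ẇ = 4045/895.0 = 4.519.
In absolute terms T_C = 288.15 K and T_H = 322.59 K, so ΔT = 34.44 K.
COP_Carnot = T_H/ΔT = 322.59/34.44 = 9.366.
η_II = COP_actual/COP_Carnot = 4.519/9.366 = 0.4825.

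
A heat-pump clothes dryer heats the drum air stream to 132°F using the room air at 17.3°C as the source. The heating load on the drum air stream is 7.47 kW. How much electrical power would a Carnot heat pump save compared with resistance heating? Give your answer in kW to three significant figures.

6.60 kW

In absolute terms T_C = 290.45 K and T_H = 328.71 K, so ΔT = 38.26 K.
COP_Carnot = T_H/ΔT = 328.71/38.26 = 8.592.
Resistance heating needs Ẇ_res = Q̇_H = 7.470 kW; the reversible heat pump needs only Ẇ_hp = Q̇_H/COP = 0.8694 kW.
Saving = 7.470 − 0.8694 = 6.601 kW.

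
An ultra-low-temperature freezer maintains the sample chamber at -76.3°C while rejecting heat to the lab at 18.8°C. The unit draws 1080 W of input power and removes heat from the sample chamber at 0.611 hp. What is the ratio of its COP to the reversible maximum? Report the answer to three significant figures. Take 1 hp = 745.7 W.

0.204

Converting, Q̇_C = 0.6110 hp = 455.6 W, so COP_actual = Q̇_C/Ẇ = 455.6/1080 = 0.4219.
In absolute terms T_C = 196.85 K and T_H = 291.95 K, so ΔT = 95.10 K.
COP_Carnot = T_C/ΔT = 196.85/95.10 = 2.070.
η_II = COP_actual/COP_Carnot = 0.4219/2.070 = 0.2038.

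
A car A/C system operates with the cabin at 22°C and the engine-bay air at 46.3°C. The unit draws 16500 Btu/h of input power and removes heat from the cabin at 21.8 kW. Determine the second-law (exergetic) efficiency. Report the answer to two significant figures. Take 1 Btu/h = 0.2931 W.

Converting, Q̇_C = 21.80 kW = 74380 Btu/h, so COP_actual = Q̇_C/Ẇ = 74380/16500 = 4.508.
In absolute terms T_C = 295.15 K and T_H = 319.45 K, so ΔT = 24.30 K.
COP_Carnot = T_C/ΔT = 295.15/24.30 = 12.15.
η_II = COP_actual/COP_Carnot = 4.508/12.15 = 0.3711.

0.37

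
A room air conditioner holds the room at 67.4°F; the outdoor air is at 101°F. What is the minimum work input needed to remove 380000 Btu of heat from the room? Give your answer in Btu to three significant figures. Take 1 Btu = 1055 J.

In absolute terms T_C = 292.82 K and T_H = 311.48 K, so ΔT = 18.67 K.
The reversible limit is COP_R = T_C/ΔT = 15.69, so W_min = Q_C/COP = Q_C·ΔT/T_C.
W_min = 380000 × 18.67/292.82 = 24220 Btu.

24200 Btu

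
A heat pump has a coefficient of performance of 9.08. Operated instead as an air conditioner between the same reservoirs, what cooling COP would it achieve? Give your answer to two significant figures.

Since Q_H = Q_C + W for any cycle, COP_R = Q_C/W = Q_H/W − 1.
COP_R = 9.08 − 1 = 8.08.

8.1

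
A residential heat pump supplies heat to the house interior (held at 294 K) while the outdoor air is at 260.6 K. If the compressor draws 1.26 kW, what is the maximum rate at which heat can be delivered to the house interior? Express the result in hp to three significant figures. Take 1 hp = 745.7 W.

The reservoir spacing is ΔT = 294 − 260.6 = 33.40 K.
COP_Carnot = T_H/ΔT = 294.00/33.40 = 8.802.
Q̇_max = COP_Carnot × Ẇ = 8.802 × 1.260 kW = 11.09 kW = 14.87 hp.

14.9 hp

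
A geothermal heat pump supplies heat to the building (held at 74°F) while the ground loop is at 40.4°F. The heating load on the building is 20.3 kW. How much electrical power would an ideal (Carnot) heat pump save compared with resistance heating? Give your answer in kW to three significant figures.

In absolute terms T_C = 277.82 K and T_H = 296.48 K, so ΔT = 18.67 K.
COP_Carnot = T_H/ΔT = 296.48/18.67 = 15.88.
Resistance heating needs Ẇ_res = Q̇_H = 20.30 kW; the reversible heat pump needs only Ẇ_hp = Q̇_H/COP = 1.278 kW.
Saving = 20.30 − 1.278 = 19.02 kW.

19.0 kW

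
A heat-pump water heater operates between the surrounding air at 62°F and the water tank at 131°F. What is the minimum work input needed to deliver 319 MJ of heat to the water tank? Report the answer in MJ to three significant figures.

37.3 MJ

In absolute terms T_C = 289.82 K and T_H = 328.15 K, so ΔT = 38.33 K.
The reversible limit is COP_HP = T_H/ΔT = 8.560, so W_min = Q_H/COP = Q_H·ΔT/T_H.
W_min = 319.0 × 38.33/328.15 = 37.26 MJ.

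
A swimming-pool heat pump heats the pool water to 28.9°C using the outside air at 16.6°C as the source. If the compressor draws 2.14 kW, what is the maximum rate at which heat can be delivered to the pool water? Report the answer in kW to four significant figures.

52.55 kW

In absolute terms T_C = 289.75 K and T_H = 302.05 K, so ΔT = 12.30 K.
COP_Carnot = T_H/ΔT = 302.05/12.30 = 24.56.
Q̇_max = COP_Carnot × Ẇ = 24.56 × 2.140 kW = 52.55 kW.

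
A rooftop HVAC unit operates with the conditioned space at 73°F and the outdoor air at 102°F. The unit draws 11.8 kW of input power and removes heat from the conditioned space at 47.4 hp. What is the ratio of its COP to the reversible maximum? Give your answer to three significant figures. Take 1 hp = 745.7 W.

0.163

Converting, Q̇_C = 47.40 hp = 35.35 kW, so COP_actual = Q̇_C/Ẇ = 35.35/11.80 = 2.995.
In absolute terms T_C = 295.93 K and T_H = 312.04 K, so ΔT = 16.11 K.
COP_Carnot = T_C/ΔT = 295.93/16.11 = 18.37.
η_II = COP_actual/COP_Carnot = 2.995/18.37 = 0.1631.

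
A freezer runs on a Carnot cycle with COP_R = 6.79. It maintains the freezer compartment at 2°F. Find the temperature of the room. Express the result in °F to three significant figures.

COP_R = T_C/(T_H − T_C) gives T_H − T_C = T_C/COP.
With T_C = 256.48 K, T_H = 256.48 × (1 + 1/6.79) = 294.26 K.
Converting, 294.26 K = 69.99°F.

70.0 °F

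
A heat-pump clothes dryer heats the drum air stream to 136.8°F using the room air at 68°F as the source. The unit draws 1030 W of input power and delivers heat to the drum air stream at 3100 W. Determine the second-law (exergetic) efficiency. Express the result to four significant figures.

0.3472

COP_actual = Q̇_H/Ẇ = 3100/1030 = 3.010.
In absolute terms T_C = 293.15 K and T_H = 331.37 K, so ΔT = 38.22 K.
COP_Carnot = T_H/ΔT = 331.37/38.22 = 8.670.
η_II = COP_actual/COP_Carnot = 3.010/8.670 = 0.3472.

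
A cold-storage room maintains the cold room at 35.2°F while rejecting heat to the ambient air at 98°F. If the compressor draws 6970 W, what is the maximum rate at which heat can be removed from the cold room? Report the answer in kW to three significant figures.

In absolute terms T_C = 274.93 K and T_H = 309.82 K, so ΔT = 34.89 K.
COP_Carnot = T_C/ΔT = 274.93/34.89 = 7.880.
Q̇_max = COP_Carnot × Ẇ = 7.880 × 6970 W = 54920 W = 54.92 kW.

54.9 kW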